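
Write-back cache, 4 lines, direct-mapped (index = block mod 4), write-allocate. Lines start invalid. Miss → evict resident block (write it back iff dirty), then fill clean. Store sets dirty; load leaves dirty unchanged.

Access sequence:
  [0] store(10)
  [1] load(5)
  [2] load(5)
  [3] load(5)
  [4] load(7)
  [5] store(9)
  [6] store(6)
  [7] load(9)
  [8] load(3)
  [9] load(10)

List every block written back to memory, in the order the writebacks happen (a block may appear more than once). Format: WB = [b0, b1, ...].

0: W B10 -> L2 miss  d=D]
1: R B5 -> L1 miss  d=-]
2: R B5 -> L1 hit  d=-]
3: R B5 -> L1 hit  d=-]
4: R B7 -> L3 miss  d=-]
5: W B9 -> L1 miss  d=D]
6: W B6 -> L2 miss wb->B10  d=D]
7: R B9 -> L1 hit  d=D]
8: R B3 -> L3 miss  d=-]
9: R B10 -> L2 miss wb->B6  d=-]

WB = [10, 6]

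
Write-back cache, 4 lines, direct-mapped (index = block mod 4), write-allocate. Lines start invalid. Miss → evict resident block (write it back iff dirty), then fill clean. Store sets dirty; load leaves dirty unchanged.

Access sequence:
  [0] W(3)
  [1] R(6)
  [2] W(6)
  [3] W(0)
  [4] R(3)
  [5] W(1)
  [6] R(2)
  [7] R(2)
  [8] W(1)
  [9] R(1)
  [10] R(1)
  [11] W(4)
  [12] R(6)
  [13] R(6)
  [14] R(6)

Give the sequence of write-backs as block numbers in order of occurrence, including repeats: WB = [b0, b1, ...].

WB = [6, 0]

0: W B3 → L3 miss [D]
1: R B6 → L2 miss [-]
2: W B6 → L2 hit [D]
3: W B0 → L0 miss [D]
4: R B3 → L3 hit [D]
5: W B1 → L1 miss [D]
6: R B2 → L2 miss wb→B6 [-]
7: R B2 → L2 hit [-]
8: W B1 → L1 hit [D]
9: R B1 → L1 hit [D]
10: R B1 → L1 hit [D]
11: W B4 → L0 miss wb→B0 [D]
12: R B6 → L2 miss [-]
13: R B6 → L2 hit [-]
14: R B6 → L2 hit [-]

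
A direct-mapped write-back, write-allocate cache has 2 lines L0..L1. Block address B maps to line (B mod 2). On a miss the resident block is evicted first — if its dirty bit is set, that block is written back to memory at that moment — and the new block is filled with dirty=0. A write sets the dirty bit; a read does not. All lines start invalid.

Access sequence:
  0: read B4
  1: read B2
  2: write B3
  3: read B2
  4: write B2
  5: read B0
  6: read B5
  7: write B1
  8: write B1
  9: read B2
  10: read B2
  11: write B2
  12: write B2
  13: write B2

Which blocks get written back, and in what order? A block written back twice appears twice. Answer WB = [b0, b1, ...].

  0 | R B4 → L0 miss [-]
  1 | R B2 → L0 miss [-]
  2 | W B3 → L1 miss [D]
  3 | R B2 → L0 hit [-]
  4 | W B2 → L0 hit [D]
  5 | R B0 → L0 miss wb→B2 [-]
  6 | R B5 → L1 miss wb→B3 [-]
  7 | W B1 → L1 miss [D]
  8 | W B1 → L1 hit [D]
  9 | R B2 → L0 miss [-]
  10 | R B2 → L0 hit [-]
  11 | W B2 → L0 hit [D]
  12 | W B2 → L0 hit [D]
  13 | W B2 → L0 hit [D]

WB = [2, 3]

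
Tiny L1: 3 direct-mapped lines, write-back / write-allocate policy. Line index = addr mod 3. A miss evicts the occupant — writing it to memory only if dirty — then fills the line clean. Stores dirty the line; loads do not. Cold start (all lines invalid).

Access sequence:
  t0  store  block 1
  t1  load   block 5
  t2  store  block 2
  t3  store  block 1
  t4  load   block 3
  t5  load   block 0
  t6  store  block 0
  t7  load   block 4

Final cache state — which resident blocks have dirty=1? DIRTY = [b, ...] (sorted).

DIRTY = [0, 2]

  0 | W B1 → L1 miss [D]
  1 | R B5 → L2 miss [-]
  2 | W B2 → L2 miss [D]
  3 | W B1 → L1 hit [D]
  4 | R B3 → L0 miss [-]
  5 | R B0 → L0 miss [-]
  6 | W B0 → L0 hit [D]
  7 | R B4 → L1 miss wb→B1 [-]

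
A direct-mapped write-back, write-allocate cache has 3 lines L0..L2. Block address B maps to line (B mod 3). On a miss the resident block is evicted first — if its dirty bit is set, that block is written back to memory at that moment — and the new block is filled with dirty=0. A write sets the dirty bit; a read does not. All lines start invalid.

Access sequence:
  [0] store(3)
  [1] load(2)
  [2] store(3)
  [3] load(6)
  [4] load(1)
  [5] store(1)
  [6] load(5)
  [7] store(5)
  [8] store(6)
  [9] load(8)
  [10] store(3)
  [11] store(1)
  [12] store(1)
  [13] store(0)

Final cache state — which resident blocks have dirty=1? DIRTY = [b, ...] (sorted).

0: W B3 → L0 miss [D]
1: R B2 → L2 miss [-]
2: W B3 → L0 hit [D]
3: R B6 → L0 miss wb→B3 [-]
4: R B1 → L1 miss [-]
5: W B1 → L1 hit [D]
6: R B5 → L2 miss [-]
7: W B5 → L2 hit [D]
8: W B6 → L0 hit [D]
9: R B8 → L2 miss wb→B5 [-]
10: W B3 → L0 miss wb→B6 [D]
11: W B1 → L1 hit [D]
12: W B1 → L1 hit [D]
13: W B0 → L0 miss wb→B3 [D]

DIRTY = [0, 1]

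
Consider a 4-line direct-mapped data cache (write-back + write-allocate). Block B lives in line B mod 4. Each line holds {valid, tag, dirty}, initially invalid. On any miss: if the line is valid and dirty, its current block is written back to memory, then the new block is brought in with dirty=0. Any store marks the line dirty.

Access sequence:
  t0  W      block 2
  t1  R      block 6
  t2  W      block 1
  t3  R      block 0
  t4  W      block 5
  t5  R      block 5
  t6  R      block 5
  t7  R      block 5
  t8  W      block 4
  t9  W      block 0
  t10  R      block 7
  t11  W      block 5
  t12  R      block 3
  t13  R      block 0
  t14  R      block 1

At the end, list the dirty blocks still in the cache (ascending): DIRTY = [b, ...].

  0 | W B2 → L2 miss [D]
  1 | R B6 → L2 miss wb→B2 [-]
  2 | W B1 → L1 miss [D]
  3 | R B0 → L0 miss [-]
  4 | W B5 → L1 miss wb→B1 [D]
  5 | R B5 → L1 hit [D]
  6 | R B5 → L1 hit [D]
  7 | R B5 → L1 hit [D]
  8 | W B4 → L0 miss [D]
  9 | W B0 → L0 miss wb→B4 [D]
  10 | R B7 → L3 miss [-]
  11 | W B5 → L1 hit [D]
  12 | R B3 → L3 miss [-]
  13 | R B0 → L0 hit [D]
  14 | R B1 → L1 miss wb→B5 [-]

DIRTY = [0]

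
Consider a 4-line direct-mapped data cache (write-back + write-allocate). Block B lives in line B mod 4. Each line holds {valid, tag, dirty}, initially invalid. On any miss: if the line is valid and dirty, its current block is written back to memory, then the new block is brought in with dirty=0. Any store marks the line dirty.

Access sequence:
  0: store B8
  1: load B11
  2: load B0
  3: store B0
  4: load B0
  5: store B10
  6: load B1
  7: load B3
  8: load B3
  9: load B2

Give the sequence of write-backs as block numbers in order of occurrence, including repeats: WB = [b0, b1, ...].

0: W B8 -> L0 miss  d=D]
1: R B11 -> L3 miss  d=-]
2: R B0 -> L0 miss wb->B8  d=-]
3: W B0 -> L0 hit  d=D]
4: R B0 -> L0 hit  d=D]
5: W B10 -> L2 miss  d=D]
6: R B1 -> L1 miss  d=-]
7: R B3 -> L3 miss  d=-]
8: R B3 -> L3 hit  d=-]
9: R B2 -> L2 miss wb->B10  d=-]

WB = [8, 10]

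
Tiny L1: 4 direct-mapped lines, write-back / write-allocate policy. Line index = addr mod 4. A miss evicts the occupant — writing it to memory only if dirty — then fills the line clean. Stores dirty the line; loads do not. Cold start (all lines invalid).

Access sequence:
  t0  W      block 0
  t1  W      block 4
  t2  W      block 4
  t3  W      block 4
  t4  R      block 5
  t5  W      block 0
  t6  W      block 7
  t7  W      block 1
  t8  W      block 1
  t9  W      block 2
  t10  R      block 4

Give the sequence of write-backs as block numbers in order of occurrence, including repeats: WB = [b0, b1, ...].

0: W B0 -> L0 miss  d=D]
1: W B4 -> L0 miss wb->B0  d=D]
2: W B4 -> L0 hit  d=D]
3: W B4 -> L0 hit  d=D]
4: R B5 -> L1 miss  d=-]
5: W B0 -> L0 miss wb->B4  d=D]
6: W B7 -> L3 miss  d=D]
7: W B1 -> L1 miss  d=D]
8: W B1 -> L1 hit  d=D]
9: W B2 -> L2 miss  d=D]
10: R B4 -> L0 miss wb->B0  d=-]

WB = [0, 4, 0]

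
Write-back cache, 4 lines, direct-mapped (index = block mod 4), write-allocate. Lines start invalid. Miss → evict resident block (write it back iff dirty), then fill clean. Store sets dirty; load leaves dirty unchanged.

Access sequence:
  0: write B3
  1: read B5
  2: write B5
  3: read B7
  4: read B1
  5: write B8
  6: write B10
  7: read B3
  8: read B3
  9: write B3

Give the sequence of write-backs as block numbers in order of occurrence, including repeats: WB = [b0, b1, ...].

0: W B3 -> L3 miss  d=D]
1: R B5 -> L1 miss  d=-]
2: W B5 -> L1 hit  d=D]
3: R B7 -> L3 miss wb->B3  d=-]
4: R B1 -> L1 miss wb->B5  d=-]
5: W B8 -> L0 miss  d=D]
6: W B10 -> L2 miss  d=D]
7: R B3 -> L3 miss  d=-]
8: R B3 -> L3 hit  d=-]
9: W B3 -> L3 hit  d=D]

WB = [3, 5]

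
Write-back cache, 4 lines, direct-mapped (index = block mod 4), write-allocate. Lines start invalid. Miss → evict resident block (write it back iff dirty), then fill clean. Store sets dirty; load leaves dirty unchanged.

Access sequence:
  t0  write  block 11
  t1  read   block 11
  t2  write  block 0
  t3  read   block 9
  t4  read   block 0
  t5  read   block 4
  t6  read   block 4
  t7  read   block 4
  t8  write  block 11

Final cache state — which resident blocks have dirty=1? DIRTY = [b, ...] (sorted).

DIRTY = [11]

0: W B11 → L3 miss [D]
1: R B11 → L3 hit [D]
2: W B0 → L0 miss [D]
3: R B9 → L1 miss [-]
4: R B0 → L0 hit [D]
5: R B4 → L0 miss wb→B0 [-]
6: R B4 → L0 hit [-]
7: R B4 → L0 hit [-]
8: W B11 → L3 hit [D]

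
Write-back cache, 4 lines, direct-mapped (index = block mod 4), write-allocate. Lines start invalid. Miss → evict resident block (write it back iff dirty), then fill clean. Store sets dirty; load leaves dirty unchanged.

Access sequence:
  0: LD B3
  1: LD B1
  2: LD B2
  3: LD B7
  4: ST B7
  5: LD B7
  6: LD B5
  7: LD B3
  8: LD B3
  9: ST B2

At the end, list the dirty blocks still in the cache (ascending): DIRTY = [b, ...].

0: R B3 -> L3 miss  d=-]
1: R B1 -> L1 miss  d=-]
2: R B2 -> L2 miss  d=-]
3: R B7 -> L3 miss  d=-]
4: W B7 -> L3 hit  d=D]
5: R B7 -> L3 hit  d=D]
6: R B5 -> L1 miss  d=-]
7: R B3 -> L3 miss wb->B7  d=-]
8: R B3 -> L3 hit  d=-]
9: W B2 -> L2 hit  d=D]

DIRTY = [2]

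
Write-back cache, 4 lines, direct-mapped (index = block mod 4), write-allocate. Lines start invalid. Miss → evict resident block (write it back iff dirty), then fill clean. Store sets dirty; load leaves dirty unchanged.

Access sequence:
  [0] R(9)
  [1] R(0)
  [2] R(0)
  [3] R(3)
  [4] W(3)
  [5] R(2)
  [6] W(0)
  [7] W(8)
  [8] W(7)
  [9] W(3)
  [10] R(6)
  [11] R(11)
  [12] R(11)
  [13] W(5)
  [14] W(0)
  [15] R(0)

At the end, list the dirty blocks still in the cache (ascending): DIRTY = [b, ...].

  0 | R B9 → L1 miss [-]
  1 | R B0 → L0 miss [-]
  2 | R B0 → L0 hit [-]
  3 | R B3 → L3 miss [-]
  4 | W B3 → L3 hit [D]
  5 | R B2 → L2 miss [-]
  6 | W B0 → L0 hit [D]
  7 | W B8 → L0 miss wb→B0 [D]
  8 | W B7 → L3 miss wb→B3 [D]
  9 | W B3 → L3 miss wb→B7 [D]
  10 | R B6 → L2 miss [-]
  11 | R B11 → L3 miss wb→B3 [-]
  12 | R B11 → L3 hit [-]
  13 | W B5 → L1 miss [D]
  14 | W B0 → L0 miss wb→B8 [D]
  15 | R B0 → L0 hit [D]

DIRTY = [0, 5]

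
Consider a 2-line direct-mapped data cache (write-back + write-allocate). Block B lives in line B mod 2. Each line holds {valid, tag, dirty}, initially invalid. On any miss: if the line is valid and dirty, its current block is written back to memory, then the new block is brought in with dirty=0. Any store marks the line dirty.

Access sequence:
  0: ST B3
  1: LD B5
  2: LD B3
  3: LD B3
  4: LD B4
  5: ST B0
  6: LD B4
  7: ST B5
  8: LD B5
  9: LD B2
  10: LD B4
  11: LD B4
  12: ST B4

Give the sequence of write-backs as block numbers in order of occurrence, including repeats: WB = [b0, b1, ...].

WB = [3, 0]

0: W B3 → L1 miss [D]
1: R B5 → L1 miss wb→B3 [-]
2: R B3 → L1 miss [-]
3: R B3 → L1 hit [-]
4: R B4 → L0 miss [-]
5: W B0 → L0 miss [D]
6: R B4 → L0 miss wb→B0 [-]
7: W B5 → L1 miss [D]
8: R B5 → L1 hit [D]
9: R B2 → L0 miss [-]
10: R B4 → L0 miss [-]
11: R B4 → L0 hit [-]
12: W B4 → L0 hit [D]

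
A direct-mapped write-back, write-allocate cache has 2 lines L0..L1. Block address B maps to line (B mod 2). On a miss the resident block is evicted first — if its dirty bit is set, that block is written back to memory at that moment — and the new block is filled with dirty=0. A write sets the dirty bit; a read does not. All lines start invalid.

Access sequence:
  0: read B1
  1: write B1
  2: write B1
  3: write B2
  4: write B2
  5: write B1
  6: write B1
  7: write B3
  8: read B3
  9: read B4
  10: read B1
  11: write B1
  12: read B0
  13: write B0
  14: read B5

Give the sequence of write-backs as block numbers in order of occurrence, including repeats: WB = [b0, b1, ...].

WB = [1, 2, 3, 1]

0: R B1 → L1 miss [-]
1: W B1 → L1 hit [D]
2: W B1 → L1 hit [D]
3: W B2 → L0 miss [D]
4: W B2 → L0 hit [D]
5: W B1 → L1 hit [D]
6: W B1 → L1 hit [D]
7: W B3 → L1 miss wb→B1 [D]
8: R B3 → L1 hit [D]
9: R B4 → L0 miss wb→B2 [-]
10: R B1 → L1 miss wb→B3 [-]
11: W B1 → L1 hit [D]
12: R B0 → L0 miss [-]
13: W B0 → L0 hit [D]
14: R B5 → L1 miss wb→B1 [-]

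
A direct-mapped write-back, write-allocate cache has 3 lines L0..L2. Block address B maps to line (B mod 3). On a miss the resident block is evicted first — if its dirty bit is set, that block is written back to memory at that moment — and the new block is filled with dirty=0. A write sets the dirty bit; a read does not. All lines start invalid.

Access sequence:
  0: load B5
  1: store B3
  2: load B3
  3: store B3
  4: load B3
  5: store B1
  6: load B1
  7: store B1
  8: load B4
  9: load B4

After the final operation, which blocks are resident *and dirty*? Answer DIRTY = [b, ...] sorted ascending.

0: R B5 -> L2 miss  d=-]
1: W B3 -> L0 miss  d=D]
2: R B3 -> L0 hit  d=D]
3: W B3 -> L0 hit  d=D]
4: R B3 -> L0 hit  d=D]
5: W B1 -> L1 miss  d=D]
6: R B1 -> L1 hit  d=D]
7: W B1 -> L1 hit  d=D]
8: R B4 -> L1 miss wb->B1  d=-]
9: R B4 -> L1 hit  d=-]

DIRTY = [3]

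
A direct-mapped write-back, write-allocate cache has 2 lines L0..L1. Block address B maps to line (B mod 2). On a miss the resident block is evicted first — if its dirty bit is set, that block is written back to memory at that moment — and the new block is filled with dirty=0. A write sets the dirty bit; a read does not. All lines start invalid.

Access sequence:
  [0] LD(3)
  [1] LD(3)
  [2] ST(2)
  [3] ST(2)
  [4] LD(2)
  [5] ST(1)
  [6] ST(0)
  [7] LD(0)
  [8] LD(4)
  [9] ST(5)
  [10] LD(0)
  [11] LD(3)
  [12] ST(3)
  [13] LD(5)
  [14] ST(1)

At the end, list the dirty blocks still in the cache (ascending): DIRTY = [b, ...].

DIRTY = [1]

  0 | R B3 → L1 miss [-]
  1 | R B3 → L1 hit [-]
  2 | W B2 → L0 miss [D]
  3 | W B2 → L0 hit [D]
  4 | R B2 → L0 hit [D]
  5 | W B1 → L1 miss [D]
  6 | W B0 → L0 miss wb→B2 [D]
  7 | R B0 → L0 hit [D]
  8 | R B4 → L0 miss wb→B0 [-]
  9 | W B5 → L1 miss wb→B1 [D]
  10 | R B0 → L0 miss [-]
  11 | R B3 → L1 miss wb→B5 [-]
  12 | W B3 → L1 hit [D]
  13 | R B5 → L1 miss wb→B3 [-]
  14 | W B1 → L1 miss [D]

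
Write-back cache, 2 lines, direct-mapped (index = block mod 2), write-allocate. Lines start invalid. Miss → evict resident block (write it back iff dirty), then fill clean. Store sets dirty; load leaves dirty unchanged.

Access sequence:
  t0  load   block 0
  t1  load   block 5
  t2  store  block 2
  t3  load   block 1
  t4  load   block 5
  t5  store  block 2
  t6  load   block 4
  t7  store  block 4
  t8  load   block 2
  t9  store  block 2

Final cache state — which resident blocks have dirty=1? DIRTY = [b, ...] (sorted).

DIRTY = [2]

  0 | R B0 → L0 miss [-]
  1 | R B5 → L1 miss [-]
  2 | W B2 → L0 miss [D]
  3 | R B1 → L1 miss [-]
  4 | R B5 → L1 miss [-]
  5 | W B2 → L0 hit [D]
  6 | R B4 → L0 miss wb→B2 [-]
  7 | W B4 → L0 hit [D]
  8 | R B2 → L0 miss wb→B4 [-]
  9 | W B2 → L0 hit [D]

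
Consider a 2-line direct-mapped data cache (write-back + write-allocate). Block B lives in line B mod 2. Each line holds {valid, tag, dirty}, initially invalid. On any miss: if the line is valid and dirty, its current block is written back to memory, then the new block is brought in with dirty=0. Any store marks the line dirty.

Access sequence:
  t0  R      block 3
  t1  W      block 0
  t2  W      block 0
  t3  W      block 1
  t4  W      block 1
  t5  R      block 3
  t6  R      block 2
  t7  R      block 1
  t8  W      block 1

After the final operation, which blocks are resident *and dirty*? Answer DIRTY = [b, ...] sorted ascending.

DIRTY = [1]

0: R B3 → L1 miss [-]
1: W B0 → L0 miss [D]
2: W B0 → L0 hit [D]
3: W B1 → L1 miss [D]
4: W B1 → L1 hit [D]
5: R B3 → L1 miss wb→B1 [-]
6: R B2 → L0 miss wb→B0 [-]
7: R B1 → L1 miss [-]
8: W B1 → L1 hit [D]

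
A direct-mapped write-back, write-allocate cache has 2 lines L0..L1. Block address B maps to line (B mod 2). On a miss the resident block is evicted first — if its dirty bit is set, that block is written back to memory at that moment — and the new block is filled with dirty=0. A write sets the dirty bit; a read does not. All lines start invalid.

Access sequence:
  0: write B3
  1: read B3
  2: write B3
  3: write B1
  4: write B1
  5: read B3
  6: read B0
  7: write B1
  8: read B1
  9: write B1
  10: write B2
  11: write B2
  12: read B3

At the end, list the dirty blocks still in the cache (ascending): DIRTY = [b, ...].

  0 | W B3 → L1 miss [D]
  1 | R B3 → L1 hit [D]
  2 | W B3 → L1 hit [D]
  3 | W B1 → L1 miss wb→B3 [D]
  4 | W B1 → L1 hit [D]
  5 | R B3 → L1 miss wb→B1 [-]
  6 | R B0 → L0 miss [-]
  7 | W B1 → L1 miss [D]
  8 | R B1 → L1 hit [D]
  9 | W B1 → L1 hit [D]
  10 | W B2 → L0 miss [D]
  11 | W B2 → L0 hit [D]
  12 | R B3 → L1 miss wb→B1 [-]

DIRTY = [2]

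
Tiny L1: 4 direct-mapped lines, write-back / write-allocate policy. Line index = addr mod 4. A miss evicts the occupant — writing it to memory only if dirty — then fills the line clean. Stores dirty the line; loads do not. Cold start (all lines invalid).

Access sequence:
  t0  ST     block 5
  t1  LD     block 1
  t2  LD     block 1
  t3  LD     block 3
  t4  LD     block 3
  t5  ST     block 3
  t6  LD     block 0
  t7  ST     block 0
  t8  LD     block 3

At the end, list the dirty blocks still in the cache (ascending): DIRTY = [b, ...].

DIRTY = [0, 3]

0: W B5 -> L1 miss  d=D]
1: R B1 -> L1 miss wb->B5  d=-]
2: R B1 -> L1 hit  d=-]
3: R B3 -> L3 miss  d=-]
4: R B3 -> L3 hit  d=-]
5: W B3 -> L3 hit  d=D]
6: R B0 -> L0 miss  d=-]
7: W B0 -> L0 hit  d=D]
8: R B3 -> L3 hit  d=D]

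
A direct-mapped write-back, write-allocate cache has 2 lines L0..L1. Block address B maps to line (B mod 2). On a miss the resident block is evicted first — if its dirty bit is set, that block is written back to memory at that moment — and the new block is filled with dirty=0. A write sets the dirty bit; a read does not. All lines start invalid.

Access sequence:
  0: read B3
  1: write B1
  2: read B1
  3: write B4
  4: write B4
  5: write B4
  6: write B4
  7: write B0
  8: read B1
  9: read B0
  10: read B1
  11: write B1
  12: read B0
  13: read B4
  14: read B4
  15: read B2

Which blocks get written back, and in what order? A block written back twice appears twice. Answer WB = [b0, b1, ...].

0: R B3 -> L1 miss  d=-]
1: W B1 -> L1 miss  d=D]
2: R B1 -> L1 hit  d=D]
3: W B4 -> L0 miss  d=D]
4: W B4 -> L0 hit  d=D]
5: W B4 -> L0 hit  d=D]
6: W B4 -> L0 hit  d=D]
7: W B0 -> L0 miss wb->B4  d=D]
8: R B1 -> L1 hit  d=D]
9: R B0 -> L0 hit  d=D]
10: R B1 -> L1 hit  d=D]
11: W B1 -> L1 hit  d=D]
12: R B0 -> L0 hit  d=D]
13: R B4 -> L0 miss wb->B0  d=-]
14: R B4 -> L0 hit  d=-]
15: R B2 -> L0 miss  d=-]

WB = [4, 0]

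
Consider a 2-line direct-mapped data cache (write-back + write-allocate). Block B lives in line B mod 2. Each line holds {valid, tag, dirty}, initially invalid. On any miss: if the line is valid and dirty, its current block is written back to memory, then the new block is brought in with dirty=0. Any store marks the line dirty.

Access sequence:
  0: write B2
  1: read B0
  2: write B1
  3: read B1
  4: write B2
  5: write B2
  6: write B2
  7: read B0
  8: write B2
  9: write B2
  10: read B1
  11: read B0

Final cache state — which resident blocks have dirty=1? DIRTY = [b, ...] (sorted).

  0 | W B2 → L0 miss [D]
  1 | R B0 → L0 miss wb→B2 [-]
  2 | W B1 → L1 miss [D]
  3 | R B1 → L1 hit [D]
  4 | W B2 → L0 miss [D]
  5 | W B2 → L0 hit [D]
  6 | W B2 → L0 hit [D]
  7 | R B0 → L0 miss wb→B2 [-]
  8 | W B2 → L0 miss [D]
  9 | W B2 → L0 hit [D]
  10 | R B1 → L1 hit [D]
  11 | R B0 → L0 miss wb→B2 [-]

DIRTY = [1]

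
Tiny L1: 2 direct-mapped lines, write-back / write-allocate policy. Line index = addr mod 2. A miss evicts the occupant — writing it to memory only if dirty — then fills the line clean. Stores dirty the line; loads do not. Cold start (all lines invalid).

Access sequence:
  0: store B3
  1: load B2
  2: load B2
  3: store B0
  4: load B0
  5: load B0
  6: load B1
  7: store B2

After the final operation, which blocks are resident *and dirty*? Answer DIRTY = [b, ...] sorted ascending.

  0 | W B3 → L1 miss [D]
  1 | R B2 → L0 miss [-]
  2 | R B2 → L0 hit [-]
  3 | W B0 → L0 miss [D]
  4 | R B0 → L0 hit [D]
  5 | R B0 → L0 hit [D]
  6 | R B1 → L1 miss wb→B3 [-]
  7 | W B2 → L0 miss wb→B0 [D]

DIRTY = [2]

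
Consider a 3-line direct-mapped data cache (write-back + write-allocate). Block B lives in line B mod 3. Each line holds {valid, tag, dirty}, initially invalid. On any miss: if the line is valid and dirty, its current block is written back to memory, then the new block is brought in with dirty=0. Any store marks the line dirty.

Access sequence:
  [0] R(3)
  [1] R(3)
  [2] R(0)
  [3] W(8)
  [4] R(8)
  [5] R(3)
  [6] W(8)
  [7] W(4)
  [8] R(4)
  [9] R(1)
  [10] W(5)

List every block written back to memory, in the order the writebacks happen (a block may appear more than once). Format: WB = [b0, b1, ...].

0: R B3 -> L0 miss  d=-]
1: R B3 -> L0 hit  d=-]
2: R B0 -> L0 miss  d=-]
3: W B8 -> L2 miss  d=D]
4: R B8 -> L2 hit  d=D]
5: R B3 -> L0 miss  d=-]
6: W B8 -> L2 hit  d=D]
7: W B4 -> L1 miss  d=D]
8: R B4 -> L1 hit  d=D]
9: R B1 -> L1 miss wb->B4  d=-]
10: W B5 -> L2 miss wb->B8  d=D]

WB = [4, 8]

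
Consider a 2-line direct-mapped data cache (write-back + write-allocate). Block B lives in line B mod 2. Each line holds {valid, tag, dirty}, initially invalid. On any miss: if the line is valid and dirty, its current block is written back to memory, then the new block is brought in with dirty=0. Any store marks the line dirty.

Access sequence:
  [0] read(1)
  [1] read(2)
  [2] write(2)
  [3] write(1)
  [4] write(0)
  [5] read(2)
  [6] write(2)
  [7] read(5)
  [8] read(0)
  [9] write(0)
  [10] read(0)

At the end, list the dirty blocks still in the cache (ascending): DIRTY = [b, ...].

  0 | R B1 → L1 miss [-]
  1 | R B2 → L0 miss [-]
  2 | W B2 → L0 hit [D]
  3 | W B1 → L1 hit [D]
  4 | W B0 → L0 miss wb→B2 [D]
  5 | R B2 → L0 miss wb→B0 [-]
  6 | W B2 → L0 hit [D]
  7 | R B5 → L1 miss wb→B1 [-]
  8 | R B0 → L0 miss wb→B2 [-]
  9 | W B0 → L0 hit [D]
  10 | R B0 → L0 hit [D]

DIRTY = [0]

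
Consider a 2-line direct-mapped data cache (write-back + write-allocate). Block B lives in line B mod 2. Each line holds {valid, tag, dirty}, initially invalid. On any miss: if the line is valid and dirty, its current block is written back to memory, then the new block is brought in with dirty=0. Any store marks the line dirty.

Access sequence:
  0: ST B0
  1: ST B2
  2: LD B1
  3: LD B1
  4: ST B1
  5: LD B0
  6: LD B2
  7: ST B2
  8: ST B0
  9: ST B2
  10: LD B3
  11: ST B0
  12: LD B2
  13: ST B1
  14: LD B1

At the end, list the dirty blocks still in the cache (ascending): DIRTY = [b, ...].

0: W B0 → L0 miss [D]
1: W B2 → L0 miss wb→B0 [D]
2: R B1 → L1 miss [-]
3: R B1 → L1 hit [-]
4: W B1 → L1 hit [D]
5: R B0 → L0 miss wb→B2 [-]
6: R B2 → L0 miss [-]
7: W B2 → L0 hit [D]
8: W B0 → L0 miss wb→B2 [D]
9: W B2 → L0 miss wb→B0 [D]
10: R B3 → L1 miss wb→B1 [-]
11: W B0 → L0 miss wb→B2 [D]
12: R B2 → L0 miss wb→B0 [-]
13: W B1 → L1 miss [D]
14: R B1 → L1 hit [D]

DIRTY = [1]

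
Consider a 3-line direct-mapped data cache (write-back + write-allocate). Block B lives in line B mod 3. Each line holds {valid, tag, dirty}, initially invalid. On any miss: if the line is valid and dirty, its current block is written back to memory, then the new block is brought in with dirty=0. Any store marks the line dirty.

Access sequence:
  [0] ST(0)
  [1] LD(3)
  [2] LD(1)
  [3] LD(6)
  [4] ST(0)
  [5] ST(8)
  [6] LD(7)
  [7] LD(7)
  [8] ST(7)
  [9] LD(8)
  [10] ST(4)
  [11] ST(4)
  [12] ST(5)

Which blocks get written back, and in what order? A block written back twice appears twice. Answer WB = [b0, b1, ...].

0: W B0 -> L0 miss  d=D]
1: R B3 -> L0 miss wb->B0  d=-]
2: R B1 -> L1 miss  d=-]
3: R B6 -> L0 miss  d=-]
4: W B0 -> L0 miss  d=D]
5: W B8 -> L2 miss  d=D]
6: R B7 -> L1 miss  d=-]
7: R B7 -> L1 hit  d=-]
8: W B7 -> L1 hit  d=D]
9: R B8 -> L2 hit  d=D]
10: W B4 -> L1 miss wb->B7  d=D]
11: W B4 -> L1 hit  d=D]
12: W B5 -> L2 miss wb->B8  d=D]

WB = [0, 7, 8]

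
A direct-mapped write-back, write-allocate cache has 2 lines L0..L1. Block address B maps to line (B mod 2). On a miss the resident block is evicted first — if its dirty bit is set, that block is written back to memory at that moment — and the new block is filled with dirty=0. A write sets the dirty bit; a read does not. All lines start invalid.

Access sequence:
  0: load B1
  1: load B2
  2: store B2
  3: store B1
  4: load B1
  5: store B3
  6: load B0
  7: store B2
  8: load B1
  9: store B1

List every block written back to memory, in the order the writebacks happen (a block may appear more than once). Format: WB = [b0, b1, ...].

WB = [1, 2, 3]

  0 | R B1 → L1 miss [-]
  1 | R B2 → L0 miss [-]
  2 | W B2 → L0 hit [D]
  3 | W B1 → L1 hit [D]
  4 | R B1 → L1 hit [D]
  5 | W B3 → L1 miss wb→B1 [D]
  6 | R B0 → L0 miss wb→B2 [-]
  7 | W B2 → L0 miss [D]
  8 | R B1 → L1 miss wb→B3 [-]
  9 | W B1 → L1 hit [D]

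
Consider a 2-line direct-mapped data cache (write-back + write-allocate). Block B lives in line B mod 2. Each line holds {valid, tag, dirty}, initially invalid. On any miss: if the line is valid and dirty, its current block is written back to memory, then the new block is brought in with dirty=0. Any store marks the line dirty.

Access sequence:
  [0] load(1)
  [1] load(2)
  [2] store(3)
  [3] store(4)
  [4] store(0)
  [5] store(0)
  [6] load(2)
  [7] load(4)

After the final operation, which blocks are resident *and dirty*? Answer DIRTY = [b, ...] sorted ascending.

0: R B1 -> L1 miss  d=-]
1: R B2 -> L0 miss  d=-]
2: W B3 -> L1 miss  d=D]
3: W B4 -> L0 miss  d=D]
4: W B0 -> L0 miss wb->B4  d=D]
5: W B0 -> L0 hit  d=D]
6: R B2 -> L0 miss wb->B0  d=-]
7: R B4 -> L0 miss  d=-]

DIRTY = [3]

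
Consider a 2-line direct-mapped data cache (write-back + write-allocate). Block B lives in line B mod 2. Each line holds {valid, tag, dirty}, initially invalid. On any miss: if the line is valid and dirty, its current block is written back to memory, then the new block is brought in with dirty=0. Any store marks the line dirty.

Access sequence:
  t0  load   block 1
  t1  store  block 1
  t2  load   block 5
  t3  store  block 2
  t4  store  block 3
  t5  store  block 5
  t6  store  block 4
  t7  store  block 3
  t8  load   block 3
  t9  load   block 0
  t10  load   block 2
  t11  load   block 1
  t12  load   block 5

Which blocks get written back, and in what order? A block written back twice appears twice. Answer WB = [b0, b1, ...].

WB = [1, 3, 2, 5, 4, 3]

0: R B1 -> L1 miss  d=-]
1: W B1 -> L1 hit  d=D]
2: R B5 -> L1 miss wb->B1  d=-]
3: W B2 -> L0 miss  d=D]
4: W B3 -> L1 miss  d=D]
5: W B5 -> L1 miss wb->B3  d=D]
6: W B4 -> L0 miss wb->B2  d=D]
7: W B3 -> L1 miss wb->B5  d=D]
8: R B3 -> L1 hit  d=D]
9: R B0 -> L0 miss wb->B4  d=-]
10: R B2 -> L0 miss  d=-]
11: R B1 -> L1 miss wb->B3  d=-]
12: R B5 -> L1 miss  d=-]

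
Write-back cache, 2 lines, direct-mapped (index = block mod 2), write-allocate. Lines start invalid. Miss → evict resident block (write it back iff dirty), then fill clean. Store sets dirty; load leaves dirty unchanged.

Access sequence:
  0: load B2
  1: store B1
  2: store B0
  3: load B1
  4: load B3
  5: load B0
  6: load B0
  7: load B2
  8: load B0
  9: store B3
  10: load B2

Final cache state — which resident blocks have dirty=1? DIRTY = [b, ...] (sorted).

  0 | R B2 → L0 miss [-]
  1 | W B1 → L1 miss [D]
  2 | W B0 → L0 miss [D]
  3 | R B1 → L1 hit [D]
  4 | R B3 → L1 miss wb→B1 [-]
  5 | R B0 → L0 hit [D]
  6 | R B0 → L0 hit [D]
  7 | R B2 → L0 miss wb→B0 [-]
  8 | R B0 → L0 miss [-]
  9 | W B3 → L1 hit [D]
  10 | R B2 → L0 miss [-]

DIRTY = [3]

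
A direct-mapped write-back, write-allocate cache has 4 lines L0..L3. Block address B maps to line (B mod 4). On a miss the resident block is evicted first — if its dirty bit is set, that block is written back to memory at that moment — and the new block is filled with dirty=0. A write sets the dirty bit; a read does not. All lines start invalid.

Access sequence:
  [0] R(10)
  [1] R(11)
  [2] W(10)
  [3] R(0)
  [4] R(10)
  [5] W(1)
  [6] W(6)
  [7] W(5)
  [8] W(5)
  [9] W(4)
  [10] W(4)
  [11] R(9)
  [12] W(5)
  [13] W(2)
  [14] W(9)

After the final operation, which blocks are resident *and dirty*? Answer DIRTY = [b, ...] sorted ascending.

DIRTY = [2, 4, 9]

0: R B10 -> L2 miss  d=-]
1: R B11 -> L3 miss  d=-]
2: W B10 -> L2 hit  d=D]
3: R B0 -> L0 miss  d=-]
4: R B10 -> L2 hit  d=D]
5: W B1 -> L1 miss  d=D]
6: W B6 -> L2 miss wb->B10  d=D]
7: W B5 -> L1 miss wb->B1  d=D]
8: W B5 -> L1 hit  d=D]
9: W B4 -> L0 miss  d=D]
10: W B4 -> L0 hit  d=D]
11: R B9 -> L1 miss wb->B5  d=-]
12: W B5 -> L1 miss  d=D]
13: W B2 -> L2 miss wb->B6  d=D]
14: W B9 -> L1 miss wb->B5  d=D]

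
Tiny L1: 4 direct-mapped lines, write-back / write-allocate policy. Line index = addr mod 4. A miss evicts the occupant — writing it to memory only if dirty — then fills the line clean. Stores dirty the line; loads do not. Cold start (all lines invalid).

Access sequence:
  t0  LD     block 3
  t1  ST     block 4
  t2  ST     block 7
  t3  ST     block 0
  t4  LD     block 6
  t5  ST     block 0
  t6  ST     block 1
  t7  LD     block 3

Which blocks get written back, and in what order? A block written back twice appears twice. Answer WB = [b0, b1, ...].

WB = [4, 7]

  0 | R B3 → L3 miss [-]
  1 | W B4 → L0 miss [D]
  2 | W B7 → L3 miss [D]
  3 | W B0 → L0 miss wb→B4 [D]
  4 | R B6 → L2 miss [-]
  5 | W B0 → L0 hit [D]
  6 | W B1 → L1 miss [D]
  7 | R B3 → L3 miss wb→B7 [-]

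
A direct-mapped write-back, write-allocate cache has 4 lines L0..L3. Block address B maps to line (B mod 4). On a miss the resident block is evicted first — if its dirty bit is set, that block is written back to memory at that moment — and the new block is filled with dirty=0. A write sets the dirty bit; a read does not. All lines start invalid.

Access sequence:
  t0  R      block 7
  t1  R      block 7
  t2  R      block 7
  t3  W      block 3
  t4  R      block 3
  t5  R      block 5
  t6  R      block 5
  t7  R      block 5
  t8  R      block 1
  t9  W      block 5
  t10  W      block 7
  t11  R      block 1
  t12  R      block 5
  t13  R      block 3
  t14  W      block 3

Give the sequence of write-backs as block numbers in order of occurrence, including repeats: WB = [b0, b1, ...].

0: R B7 -> L3 miss  d=-]
1: R B7 -> L3 hit  d=-]
2: R B7 -> L3 hit  d=-]
3: W B3 -> L3 miss  d=D]
4: R B3 -> L3 hit  d=D]
5: R B5 -> L1 miss  d=-]
6: R B5 -> L1 hit  d=-]
7: R B5 -> L1 hit  d=-]
8: R B1 -> L1 miss  d=-]
9: W B5 -> L1 miss  d=D]
10: W B7 -> L3 miss wb->B3  d=D]
11: R B1 -> L1 miss wb->B5  d=-]
12: R B5 -> L1 miss  d=-]
13: R B3 -> L3 miss wb->B7  d=-]
14: W B3 -> L3 hit  d=D]

WB = [3, 5, 7]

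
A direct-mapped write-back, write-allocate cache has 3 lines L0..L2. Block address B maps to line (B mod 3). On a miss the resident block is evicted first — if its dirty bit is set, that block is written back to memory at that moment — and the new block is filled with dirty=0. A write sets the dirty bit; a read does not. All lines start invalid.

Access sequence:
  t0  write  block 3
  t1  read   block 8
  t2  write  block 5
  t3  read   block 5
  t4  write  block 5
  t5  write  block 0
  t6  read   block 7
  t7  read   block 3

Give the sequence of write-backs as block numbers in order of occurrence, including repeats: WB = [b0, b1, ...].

0: W B3 → L0 miss [D]
1: R B8 → L2 miss [-]
2: W B5 → L2 miss [D]
3: R B5 → L2 hit [D]
4: W B5 → L2 hit [D]
5: W B0 → L0 miss wb→B3 [D]
6: R B7 → L1 miss [-]
7: R B3 → L0 miss wb→B0 [-]

WB = [3, 0]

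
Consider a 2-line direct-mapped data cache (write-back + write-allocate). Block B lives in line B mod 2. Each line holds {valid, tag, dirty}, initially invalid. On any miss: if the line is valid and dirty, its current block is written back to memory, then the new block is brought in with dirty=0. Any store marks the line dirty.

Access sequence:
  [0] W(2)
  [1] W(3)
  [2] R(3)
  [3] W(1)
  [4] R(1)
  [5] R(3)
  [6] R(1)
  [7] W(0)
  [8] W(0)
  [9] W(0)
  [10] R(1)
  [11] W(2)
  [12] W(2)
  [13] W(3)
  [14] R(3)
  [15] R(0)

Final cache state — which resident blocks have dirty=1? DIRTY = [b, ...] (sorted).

0: W B2 -> L0 miss  d=D]
1: W B3 -> L1 miss  d=D]
2: R B3 -> L1 hit  d=D]
3: W B1 -> L1 miss wb->B3  d=D]
4: R B1 -> L1 hit  d=D]
5: R B3 -> L1 miss wb->B1  d=-]
6: R B1 -> L1 miss  d=-]
7: W B0 -> L0 miss wb->B2  d=D]
8: W B0 -> L0 hit  d=D]
9: W B0 -> L0 hit  d=D]
10: R B1 -> L1 hit  d=-]
11: W B2 -> L0 miss wb->B0  d=D]
12: W B2 -> L0 hit  d=D]
13: W B3 -> L1 miss  d=D]
14: R B3 -> L1 hit  d=D]
15: R B0 -> L0 miss wb->B2  d=-]

DIRTY = [3]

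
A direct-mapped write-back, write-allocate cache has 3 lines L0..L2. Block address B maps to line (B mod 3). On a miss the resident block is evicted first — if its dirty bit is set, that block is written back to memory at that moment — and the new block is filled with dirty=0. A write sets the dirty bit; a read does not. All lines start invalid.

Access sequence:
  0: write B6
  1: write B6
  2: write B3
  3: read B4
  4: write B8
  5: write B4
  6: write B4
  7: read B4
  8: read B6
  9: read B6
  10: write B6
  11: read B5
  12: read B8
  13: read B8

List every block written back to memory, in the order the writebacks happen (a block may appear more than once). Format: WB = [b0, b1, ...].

WB = [6, 3, 8]

0: W B6 -> L0 miss  d=D]
1: W B6 -> L0 hit  d=D]
2: W B3 -> L0 miss wb->B6  d=D]
3: R B4 -> L1 miss  d=-]
4: W B8 -> L2 miss  d=D]
5: W B4 -> L1 hit  d=D]
6: W B4 -> L1 hit  d=D]
7: R B4 -> L1 hit  d=D]
8: R B6 -> L0 miss wb->B3  d=-]
9: R B6 -> L0 hit  d=-]
10: W B6 -> L0 hit  d=D]
11: R B5 -> L2 miss wb->B8  d=-]
12: R B8 -> L2 miss  d=-]
13: R B8 -> L2 hit  d=-]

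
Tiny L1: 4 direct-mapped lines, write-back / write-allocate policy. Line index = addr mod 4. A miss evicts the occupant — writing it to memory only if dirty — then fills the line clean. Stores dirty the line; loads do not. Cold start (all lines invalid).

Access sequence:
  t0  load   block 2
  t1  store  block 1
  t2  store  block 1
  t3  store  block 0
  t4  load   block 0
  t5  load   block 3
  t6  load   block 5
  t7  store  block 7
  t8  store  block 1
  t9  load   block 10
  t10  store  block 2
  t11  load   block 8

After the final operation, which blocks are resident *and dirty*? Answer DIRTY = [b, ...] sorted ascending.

DIRTY = [1, 2, 7]

  0 | R B2 → L2 miss [-]
  1 | W B1 → L1 miss [D]
  2 | W B1 → L1 hit [D]
  3 | W B0 → L0 miss [D]
  4 | R B0 → L0 hit [D]
  5 | R B3 → L3 miss [-]
  6 | R B5 → L1 miss wb→B1 [-]
  7 | W B7 → L3 miss [D]
  8 | W B1 → L1 miss [D]
  9 | R B10 → L2 miss [-]
  10 | W B2 → L2 miss [D]
  11 | R B8 → L0 miss wb→B0 [-]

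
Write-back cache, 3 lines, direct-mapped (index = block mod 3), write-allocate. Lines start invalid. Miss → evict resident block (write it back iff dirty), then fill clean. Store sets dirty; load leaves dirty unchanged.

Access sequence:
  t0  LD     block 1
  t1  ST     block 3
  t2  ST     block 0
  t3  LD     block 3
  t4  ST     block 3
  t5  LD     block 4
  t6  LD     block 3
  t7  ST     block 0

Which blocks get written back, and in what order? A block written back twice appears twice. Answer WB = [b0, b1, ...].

  0 | R B1 → L1 miss [-]
  1 | W B3 → L0 miss [D]
  2 | W B0 → L0 miss wb→B3 [D]
  3 | R B3 → L0 miss wb→B0 [-]
  4 | W B3 → L0 hit [D]
  5 | R B4 → L1 miss [-]
  6 | R B3 → L0 hit [D]
  7 | W B0 → L0 miss wb→B3 [D]

WB = [3, 0, 3]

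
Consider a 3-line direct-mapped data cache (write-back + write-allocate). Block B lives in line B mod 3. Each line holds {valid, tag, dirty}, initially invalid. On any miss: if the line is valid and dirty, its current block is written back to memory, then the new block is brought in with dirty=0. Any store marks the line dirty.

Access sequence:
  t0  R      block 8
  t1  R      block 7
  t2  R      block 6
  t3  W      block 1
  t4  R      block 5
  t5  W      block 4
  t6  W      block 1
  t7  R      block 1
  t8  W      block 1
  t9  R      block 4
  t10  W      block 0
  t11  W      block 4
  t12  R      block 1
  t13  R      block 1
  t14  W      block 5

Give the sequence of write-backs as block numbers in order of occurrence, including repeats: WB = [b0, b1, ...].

0: R B8 -> L2 miss  d=-]
1: R B7 -> L1 miss  d=-]
2: R B6 -> L0 miss  d=-]
3: W B1 -> L1 miss  d=D]
4: R B5 -> L2 miss  d=-]
5: W B4 -> L1 miss wb->B1  d=D]
6: W B1 -> L1 miss wb->B4  d=D]
7: R B1 -> L1 hit  d=D]
8: W B1 -> L1 hit  d=D]
9: R B4 -> L1 miss wb->B1  d=-]
10: W B0 -> L0 miss  d=D]
11: W B4 -> L1 hit  d=D]
12: R B1 -> L1 miss wb->B4  d=-]
13: R B1 -> L1 hit  d=-]
14: W B5 -> L2 hit  d=D]

WB = [1, 4, 1, 4]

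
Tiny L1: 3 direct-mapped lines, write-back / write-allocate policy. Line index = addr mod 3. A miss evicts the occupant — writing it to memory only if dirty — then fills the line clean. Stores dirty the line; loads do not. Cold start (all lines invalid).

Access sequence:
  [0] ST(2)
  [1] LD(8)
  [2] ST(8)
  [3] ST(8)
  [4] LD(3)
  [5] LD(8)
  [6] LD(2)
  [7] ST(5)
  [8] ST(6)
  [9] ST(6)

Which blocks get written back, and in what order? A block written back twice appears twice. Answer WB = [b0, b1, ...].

WB = [2, 8]

0: W B2 → L2 miss [D]
1: R B8 → L2 miss wb→B2 [-]
2: W B8 → L2 hit [D]
3: W B8 → L2 hit [D]
4: R B3 → L0 miss [-]
5: R B8 → L2 hit [D]
6: R B2 → L2 miss wb→B8 [-]
7: W B5 → L2 miss [D]
8: W B6 → L0 miss [D]
9: W B6 → L0 hit [D]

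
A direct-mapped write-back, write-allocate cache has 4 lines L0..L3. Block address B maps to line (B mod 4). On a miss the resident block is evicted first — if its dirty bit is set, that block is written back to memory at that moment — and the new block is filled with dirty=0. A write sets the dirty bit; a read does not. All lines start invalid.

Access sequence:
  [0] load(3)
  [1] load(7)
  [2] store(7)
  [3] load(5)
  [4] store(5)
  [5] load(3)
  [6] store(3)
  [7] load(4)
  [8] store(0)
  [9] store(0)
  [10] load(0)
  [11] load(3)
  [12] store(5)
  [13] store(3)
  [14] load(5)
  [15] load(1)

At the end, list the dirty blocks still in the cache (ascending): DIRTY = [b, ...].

0: R B3 -> L3 miss  d=-]
1: R B7 -> L3 miss  d=-]
2: W B7 -> L3 hit  d=D]
3: R B5 -> L1 miss  d=-]
4: W B5 -> L1 hit  d=D]
5: R B3 -> L3 miss wb->B7  d=-]
6: W B3 -> L3 hit  d=D]
7: R B4 -> L0 miss  d=-]
8: W B0 -> L0 miss  d=D]
9: W B0 -> L0 hit  d=D]
10: R B0 -> L0 hit  d=D]
11: R B3 -> L3 hit  d=D]
12: W B5 -> L1 hit  d=D]
13: W B3 -> L3 hit  d=D]
14: R B5 -> L1 hit  d=D]
15: R B1 -> L1 miss wb->B5  d=-]

DIRTY = [0, 3]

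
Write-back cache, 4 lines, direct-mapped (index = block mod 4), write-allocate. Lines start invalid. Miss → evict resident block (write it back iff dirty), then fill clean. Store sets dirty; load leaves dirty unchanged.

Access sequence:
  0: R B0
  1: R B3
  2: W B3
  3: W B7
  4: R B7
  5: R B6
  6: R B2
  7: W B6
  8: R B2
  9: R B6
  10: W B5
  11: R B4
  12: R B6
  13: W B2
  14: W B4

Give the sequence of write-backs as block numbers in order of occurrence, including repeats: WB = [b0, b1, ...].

0: R B0 -> L0 miss  d=-]
1: R B3 -> L3 miss  d=-]
2: W B3 -> L3 hit  d=D]
3: W B7 -> L3 miss wb->B3  d=D]
4: R B7 -> L3 hit  d=D]
5: R B6 -> L2 miss  d=-]
6: R B2 -> L2 miss  d=-]
7: W B6 -> L2 miss  d=D]
8: R B2 -> L2 miss wb->B6  d=-]
9: R B6 -> L2 miss  d=-]
10: W B5 -> L1 miss  d=D]
11: R B4 -> L0 miss  d=-]
12: R B6 -> L2 hit  d=-]
13: W B2 -> L2 miss  d=D]
14: W B4 -> L0 hit  d=D]

WB = [3, 6]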